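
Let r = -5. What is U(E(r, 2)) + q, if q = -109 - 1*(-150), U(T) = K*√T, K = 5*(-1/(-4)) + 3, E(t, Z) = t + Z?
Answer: 41 + 17*I*√3/4 ≈ 41.0 + 7.3612*I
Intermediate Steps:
E(t, Z) = Z + t
K = 17/4 (K = 5*(-1*(-¼)) + 3 = 5*(¼) + 3 = 5/4 + 3 = 17/4 ≈ 4.2500)
U(T) = 17*√T/4
q = 41 (q = -109 + 150 = 41)
U(E(r, 2)) + q = 17*√(2 - 5)/4 + 41 = 17*√(-3)/4 + 41 = 17*(I*√3)/4 + 41 = 17*I*√3/4 + 41 = 41 + 17*I*√3/4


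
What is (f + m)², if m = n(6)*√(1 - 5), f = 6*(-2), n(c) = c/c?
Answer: 140 - 48*I ≈ 140.0 - 48.0*I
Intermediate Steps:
n(c) = 1
f = -12
m = 2*I (m = 1*√(1 - 5) = 1*√(-4) = 1*(2*I) = 2*I ≈ 2.0*I)
(f + m)² = (-12 + 2*I)²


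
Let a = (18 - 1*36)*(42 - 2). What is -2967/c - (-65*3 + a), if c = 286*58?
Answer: 15175053/16588 ≈ 914.82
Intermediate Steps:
c = 16588
a = -720 (a = (18 - 36)*40 = -18*40 = -720)
-2967/c - (-65*3 + a) = -2967/16588 - (-65*3 - 720) = -2967*1/16588 - (-195 - 720) = -2967/16588 - 1*(-915) = -2967/16588 + 915 = 15175053/16588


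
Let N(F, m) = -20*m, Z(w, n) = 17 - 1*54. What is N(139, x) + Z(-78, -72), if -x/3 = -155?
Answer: -9337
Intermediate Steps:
Z(w, n) = -37 (Z(w, n) = 17 - 54 = -37)
x = 465 (x = -3*(-155) = 465)
N(139, x) + Z(-78, -72) = -20*465 - 37 = -9300 - 37 = -9337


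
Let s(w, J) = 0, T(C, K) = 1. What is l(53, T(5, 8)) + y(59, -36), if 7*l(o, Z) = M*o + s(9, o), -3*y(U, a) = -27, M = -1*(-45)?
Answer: 2448/7 ≈ 349.71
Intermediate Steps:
M = 45
y(U, a) = 9 (y(U, a) = -1/3*(-27) = 9)
l(o, Z) = 45*o/7 (l(o, Z) = (45*o + 0)/7 = (45*o)/7 = 45*o/7)
l(53, T(5, 8)) + y(59, -36) = (45/7)*53 + 9 = 2385/7 + 9 = 2448/7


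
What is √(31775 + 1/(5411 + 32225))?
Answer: 3*√132875989/194 ≈ 178.26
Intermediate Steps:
√(31775 + 1/(5411 + 32225)) = √(31775 + 1/37636) = √(1195883901/37636) = 3*√132875989/194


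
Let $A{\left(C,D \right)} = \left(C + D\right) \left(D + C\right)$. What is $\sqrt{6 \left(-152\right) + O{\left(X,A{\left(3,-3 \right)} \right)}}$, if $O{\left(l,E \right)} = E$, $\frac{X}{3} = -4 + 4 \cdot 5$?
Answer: $4 i \sqrt{57} \approx 30.199 i$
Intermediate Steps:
$A{\left(C,D \right)} = \left(C + D\right)^{2}$ ($A{\left(C,D \right)} = \left(C + D\right) \left(C + D\right) = \left(C + D\right)^{2}$)
$X = 48$ ($X = 3 \left(-4 + 4 \cdot 5\right) = 3 \left(-4 + 20\right) = 3 \cdot 16 = 48$)
$\sqrt{6 \left(-152\right) + O{\left(X,A{\left(3,-3 \right)} \right)}} = \sqrt{6 \left(-152\right) + \left(3 - 3\right)^{2}} = \sqrt{-912 + 0^{2}} = \sqrt{-912 + 0} = \sqrt{-912} = 4 i \sqrt{57}$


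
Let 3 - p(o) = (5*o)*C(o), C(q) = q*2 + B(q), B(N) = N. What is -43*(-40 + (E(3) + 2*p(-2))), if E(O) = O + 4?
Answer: 6321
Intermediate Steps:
C(q) = 3*q (C(q) = q*2 + q = 2*q + q = 3*q)
p(o) = 3 - 15*o² (p(o) = 3 - 5*o*3*o = 3 - 15*o²)
E(O) = 4 + O
-43*(-40 + (E(3) + 2*p(-2))) = -43*(-40 + ((4 + 3) + 2*(3 - 15*(-2)²))) = -43*(-40 + (7 + 2*(3 - 15*4))) = -43*(-40 + (7 + 2*(3 - 60))) = -43*(-40 + (7 + 2*(-57))) = -43*(-40 + (7 - 114)) = -43*(-40 - 107) = -43*(-147) = 6321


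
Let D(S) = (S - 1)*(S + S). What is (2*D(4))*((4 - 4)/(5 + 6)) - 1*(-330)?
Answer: 330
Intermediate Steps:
D(S) = 2*S*(-1 + S) (D(S) = (-1 + S)*(2*S) = 2*S*(-1 + S))
(2*D(4))*((4 - 4)/(5 + 6)) - 1*(-330) = (2*(2*4*(-1 + 4)))*((4 - 4)/(5 + 6)) - 1*(-330) = (2*(2*4*3))*(0/11) + 330 = (2*24)*(0*(1/11)) + 330 = 48*0 + 330 = 0 + 330 = 330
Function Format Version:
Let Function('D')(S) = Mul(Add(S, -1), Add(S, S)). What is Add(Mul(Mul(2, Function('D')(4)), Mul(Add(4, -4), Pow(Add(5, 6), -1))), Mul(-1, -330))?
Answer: 330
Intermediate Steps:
Function('D')(S) = Mul(2, S, Add(-1, S)) (Function('D')(S) = Mul(Add(-1, S), Mul(2, S)) = Mul(2, S, Add(-1, S)))
Add(Mul(Mul(2, Function('D')(4)), Mul(Add(4, -4), Pow(Add(5, 6), -1))), Mul(-1, -330)) = Add(Mul(Mul(2, Mul(2, 4, Add(-1, 4))), Mul(Add(4, -4), Pow(Add(5, 6), -1))), Mul(-1, -330)) = Add(Mul(Mul(2, Mul(2, 4, 3)), Mul(0, Pow(11, -1))), 330) = Add(Mul(Mul(2, 24), Mul(0, Rational(1, 11))), 330) = Add(Mul(48, 0), 330) = Add(0, 330) = 330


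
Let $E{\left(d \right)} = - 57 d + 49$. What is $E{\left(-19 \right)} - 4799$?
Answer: $-3667$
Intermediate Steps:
$E{\left(d \right)} = 49 - 57 d$
$E{\left(-19 \right)} - 4799 = \left(49 - -1083\right) - 4799 = \left(49 + 1083\right) - 4799 = 1132 - 4799 = -3667$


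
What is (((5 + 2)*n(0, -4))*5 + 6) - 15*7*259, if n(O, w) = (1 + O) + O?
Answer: -27154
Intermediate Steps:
n(O, w) = 1 + 2*O
(((5 + 2)*n(0, -4))*5 + 6) - 15*7*259 = (((5 + 2)*(1 + 2*0))*5 + 6) - 15*7*259 = ((7*(1 + 0))*5 + 6) - 105*259 = ((7*1)*5 + 6) - 27195 = (7*5 + 6) - 27195 = (35 + 6) - 27195 = 41 - 27195 = -27154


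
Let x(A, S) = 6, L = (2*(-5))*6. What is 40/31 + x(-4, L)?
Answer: 226/31 ≈ 7.2903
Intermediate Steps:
L = -60 (L = -10*6 = -60)
40/31 + x(-4, L) = 40/31 + 6 = 226/31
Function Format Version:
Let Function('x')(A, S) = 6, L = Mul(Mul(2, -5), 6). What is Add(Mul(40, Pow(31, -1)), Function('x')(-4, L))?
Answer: Rational(226, 31) ≈ 7.2903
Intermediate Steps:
L = -60 (L = Mul(-10, 6) = -60)
Add(Mul(40, Pow(31, -1)), Function('x')(-4, L)) = Add(Mul(40, Pow(31, -1)), 6) = Add(Mul(40, Rational(1, 31)), 6) = Add(Rational(40, 31), 6) = Rational(226, 31)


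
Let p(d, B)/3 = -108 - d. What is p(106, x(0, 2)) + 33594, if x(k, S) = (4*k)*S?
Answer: 32952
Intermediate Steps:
x(k, S) = 4*S*k
p(d, B) = -324 - 3*d (p(d, B) = 3*(-108 - d) = -324 - 3*d)
p(106, x(0, 2)) + 33594 = (-324 - 3*106) + 33594 = (-324 - 318) + 33594 = -642 + 33594 = 32952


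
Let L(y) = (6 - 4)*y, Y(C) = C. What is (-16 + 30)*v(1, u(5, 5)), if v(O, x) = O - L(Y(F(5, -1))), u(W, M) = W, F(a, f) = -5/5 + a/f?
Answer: 182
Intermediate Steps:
F(a, f) = -1 + a/f (F(a, f) = -5*⅕ + a/f = -1 + a/f)
L(y) = 2*y
v(O, x) = 12 + O (v(O, x) = O - 2*(5 - 1*(-1))/(-1) = O - 2*(-(5 + 1)) = O - 2*(-1*6) = O - 2*(-6) = O - 1*(-12) = O + 12 = 12 + O)
(-16 + 30)*v(1, u(5, 5)) = (-16 + 30)*(12 + 1) = 14*13 = 182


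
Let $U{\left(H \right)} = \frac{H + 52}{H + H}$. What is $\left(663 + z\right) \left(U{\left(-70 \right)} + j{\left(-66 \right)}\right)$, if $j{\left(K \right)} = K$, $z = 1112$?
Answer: $- \frac{1636905}{14} \approx -1.1692 \cdot 10^{5}$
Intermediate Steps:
$U{\left(H \right)} = \frac{52 + H}{2 H}$
$\left(663 + z\right) \left(U{\left(-70 \right)} + j{\left(-66 \right)}\right) = \left(663 + 1112\right) \left(\frac{52 - 70}{2 \left(-70\right)} - 66\right) = 1775 \left(\frac{1}{2} \left(- \frac{1}{70}\right) \left(-18\right) - 66\right) = 1775 \left(\frac{9}{70} - 66\right) = 1775 \left(- \frac{4611}{70}\right) = - \frac{1636905}{14}$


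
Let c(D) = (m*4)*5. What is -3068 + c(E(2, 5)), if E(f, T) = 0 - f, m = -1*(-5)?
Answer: -2968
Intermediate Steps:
m = 5
E(f, T) = -f
c(D) = 100 (c(D) = (5*4)*5 = 20*5 = 100)
-3068 + c(E(2, 5)) = -3068 + 100 = -2968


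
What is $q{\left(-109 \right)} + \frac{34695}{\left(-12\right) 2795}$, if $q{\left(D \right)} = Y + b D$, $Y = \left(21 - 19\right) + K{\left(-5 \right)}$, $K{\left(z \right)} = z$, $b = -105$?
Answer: $\frac{25581999}{2236} \approx 11441.0$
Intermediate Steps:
$Y = -3$ ($Y = \left(21 - 19\right) - 5 = 2 - 5 = -3$)
$q{\left(D \right)} = -3 - 105 D$
$q{\left(-109 \right)} + \frac{34695}{\left(-12\right) 2795} = \left(-3 - -11445\right) + \frac{34695}{\left(-12\right) 2795} = \left(-3 + 11445\right) + \frac{34695}{-33540} = 11442 + 34695 \left(- \frac{1}{33540}\right) = 11442 - \frac{2313}{2236} = \frac{25581999}{2236}$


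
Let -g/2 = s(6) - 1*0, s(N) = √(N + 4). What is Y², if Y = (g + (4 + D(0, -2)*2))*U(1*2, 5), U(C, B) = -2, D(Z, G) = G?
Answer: 160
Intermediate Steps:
s(N) = √(4 + N)
g = -2*√10 (g = -2*(√(4 + 6) - 1*0) = -2*(√10 + 0) = -2*√10 ≈ -6.3246)
Y = 4*√10 (Y = (-2*√10 + (4 - 2*2))*(-2) = (-2*√10 + (4 - 4))*(-2) = (-2*√10 + 0)*(-2) = -2*√10*(-2) = 4*√10 ≈ 12.649)
Y² = (4*√10)² = 160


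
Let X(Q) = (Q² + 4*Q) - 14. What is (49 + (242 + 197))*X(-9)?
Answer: 15128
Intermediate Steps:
X(Q) = -14 + Q² + 4*Q
(49 + (242 + 197))*X(-9) = (49 + (242 + 197))*(-14 + (-9)² + 4*(-9)) = (49 + 439)*(-14 + 81 - 36) = 488*31 = 15128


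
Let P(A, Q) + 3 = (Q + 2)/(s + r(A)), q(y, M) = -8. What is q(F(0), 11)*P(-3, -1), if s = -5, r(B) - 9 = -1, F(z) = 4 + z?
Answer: 64/3 ≈ 21.333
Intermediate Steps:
r(B) = 8 (r(B) = 9 - 1 = 8)
P(A, Q) = -7/3 + Q/3 (P(A, Q) = -3 + (Q + 2)/(-5 + 8) = -3 + (2 + Q)/3 = -3 + (2 + Q)*(1/3) = -3 + (2/3 + Q/3) = -7/3 + Q/3)
q(F(0), 11)*P(-3, -1) = -8*(-7/3 + (1/3)*(-1)) = -8*(-7/3 - 1/3) = -8*(-8/3) = 64/3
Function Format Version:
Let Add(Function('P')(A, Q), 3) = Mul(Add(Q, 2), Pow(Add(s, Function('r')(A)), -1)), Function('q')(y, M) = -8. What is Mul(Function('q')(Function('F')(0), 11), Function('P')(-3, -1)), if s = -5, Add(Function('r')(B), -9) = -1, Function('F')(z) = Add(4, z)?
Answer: Rational(64, 3) ≈ 21.333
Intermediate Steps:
Function('r')(B) = 8 (Function('r')(B) = Add(9, -1) = 8)
Function('P')(A, Q) = Add(Rational(-7, 3), Mul(Rational(1, 3), Q)) (Function('P')(A, Q) = Add(-3, Mul(Add(Q, 2), Pow(Add(-5, 8), -1))) = Add(-3, Mul(Add(2, Q), Pow(3, -1))) = Add(-3, Mul(Add(2, Q), Rational(1, 3))) = Add(-3, Add(Rational(2, 3), Mul(Rational(1, 3), Q))) = Add(Rational(-7, 3), Mul(Rational(1, 3), Q)))
Mul(Function('q')(Function('F')(0), 11), Function('P')(-3, -1)) = Mul(-8, Add(Rational(-7, 3), Mul(Rational(1, 3), -1))) = Mul(-8, Add(Rational(-7, 3), Rational(-1, 3))) = Mul(-8, Rational(-8, 3)) = Rational(64, 3)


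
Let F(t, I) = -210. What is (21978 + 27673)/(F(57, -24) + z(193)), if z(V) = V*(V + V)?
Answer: 49651/74288 ≈ 0.66836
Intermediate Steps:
z(V) = 2*V² (z(V) = V*(2*V) = 2*V²)
(21978 + 27673)/(F(57, -24) + z(193)) = (21978 + 27673)/(-210 + 2*193²) = 49651/(-210 + 2*37249) = 49651/(-210 + 74498) = 49651/74288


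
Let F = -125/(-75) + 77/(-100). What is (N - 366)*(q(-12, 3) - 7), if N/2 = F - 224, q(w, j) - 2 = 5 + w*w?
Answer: -2923944/25 ≈ -1.1696e+5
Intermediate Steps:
q(w, j) = 7 + w**2 (q(w, j) = 2 + (5 + w*w) = 2 + (5 + w**2) = 7 + w**2)
F = 269/300 (F = -125*(-1/75) + 77*(-1/100) = 5/3 - 77/100 = 269/300 ≈ 0.89667)
N = -66931/150 (N = 2*(269/300 - 224) = 2*(-66931/300) = -66931/150 ≈ -446.21)
(N - 366)*(q(-12, 3) - 7) = (-66931/150 - 366)*((7 + (-12)**2) - 7) = -121831*((7 + 144) - 7)/150 = -121831*(151 - 7)/150 = -121831/150*144 = -2923944/25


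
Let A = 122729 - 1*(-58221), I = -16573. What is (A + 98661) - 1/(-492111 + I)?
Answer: 142233641925/508684 ≈ 2.7961e+5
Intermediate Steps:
A = 180950 (A = 122729 + 58221 = 180950)
(A + 98661) - 1/(-492111 + I) = (180950 + 98661) - 1/(-492111 - 16573) = 279611 - 1/(-508684) = 279611 - 1*(-1/508684) = 279611 + 1/508684 = 142233641925/508684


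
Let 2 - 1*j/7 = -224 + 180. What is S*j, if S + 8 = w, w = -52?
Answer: -19320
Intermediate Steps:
j = 322 (j = 14 - 7*(-224 + 180) = 14 - 7*(-44) = 14 + 308 = 322)
S = -60 (S = -8 - 52 = -60)
S*j = -60*322 = -19320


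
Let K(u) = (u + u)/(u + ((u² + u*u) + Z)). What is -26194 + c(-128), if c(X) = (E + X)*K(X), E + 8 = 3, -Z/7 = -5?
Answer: -855854902/32675 ≈ -26193.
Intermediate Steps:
Z = 35 (Z = -7*(-5) = 35)
K(u) = 2*u/(35 + u + 2*u²) (K(u) = (u + u)/(u + ((u² + u*u) + 35)) = (2*u)/(u + ((u² + u²) + 35)) = (2*u)/(u + (2*u² + 35)) = (2*u)/(u + (35 + 2*u²)) = (2*u)/(35 + u + 2*u²) = 2*u/(35 + u + 2*u²))
E = -5 (E = -8 + 3 = -5)
c(X) = 2*X*(-5 + X)/(35 + X + 2*X²) (c(X) = (-5 + X)*(2*X/(35 + X + 2*X²)) = 2*X*(-5 + X)/(35 + X + 2*X²))
-26194 + c(-128) = -26194 + 2*(-128)*(-5 - 128)/(35 - 128 + 2*(-128)²) = -26194 + 2*(-128)*(-133)/(35 - 128 + 2*16384) = -26194 + 2*(-128)*(-133)/(35 - 128 + 32768) = -26194 + 2*(-128)*(-133)/32675 = -26194 + 2*(-128)*(1/32675)*(-133) = -26194 + 34048/32675 = -855854902/32675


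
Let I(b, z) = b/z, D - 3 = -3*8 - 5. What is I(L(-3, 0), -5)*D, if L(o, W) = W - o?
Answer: 78/5 ≈ 15.600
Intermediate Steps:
D = -26 (D = 3 + (-3*8 - 5) = 3 + (-24 - 5) = 3 - 29 = -26)
I(L(-3, 0), -5)*D = ((0 - 1*(-3))/(-5))*(-26) = ((0 + 3)*(-⅕))*(-26) = (3*(-⅕))*(-26) = -⅗*(-26) = 78/5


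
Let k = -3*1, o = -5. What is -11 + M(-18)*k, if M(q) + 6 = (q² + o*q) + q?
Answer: -1181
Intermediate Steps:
k = -3
M(q) = -6 + q² - 4*q (M(q) = -6 + ((q² - 5*q) + q) = -6 + (q² - 4*q) = -6 + q² - 4*q)
-11 + M(-18)*k = -11 + (-6 + (-18)² - 4*(-18))*(-3) = -11 + (-6 + 324 + 72)*(-3) = -11 + 390*(-3) = -11 - 1170 = -1181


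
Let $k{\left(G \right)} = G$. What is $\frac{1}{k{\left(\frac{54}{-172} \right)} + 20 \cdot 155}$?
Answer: $\frac{86}{266573} \approx 0.00032261$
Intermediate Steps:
$\frac{1}{k{\left(\frac{54}{-172} \right)} + 20 \cdot 155} = \frac{1}{\frac{54}{-172} + 20 \cdot 155} = \frac{1}{54 \left(- \frac{1}{172}\right) + 3100} = \frac{1}{- \frac{27}{86} + 3100} = \frac{1}{\frac{266573}{86}} = \frac{86}{266573}$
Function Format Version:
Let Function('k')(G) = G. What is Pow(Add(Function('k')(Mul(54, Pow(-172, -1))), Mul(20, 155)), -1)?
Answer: Rational(86, 266573) ≈ 0.00032261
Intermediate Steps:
Pow(Add(Function('k')(Mul(54, Pow(-172, -1))), Mul(20, 155)), -1) = Pow(Add(Mul(54, Pow(-172, -1)), Mul(20, 155)), -1) = Pow(Add(Mul(54, Rational(-1, 172)), 3100), -1) = Pow(Add(Rational(-27, 86), 3100), -1) = Pow(Rational(266573, 86), -1) = Rational(86, 266573)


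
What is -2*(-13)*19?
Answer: 494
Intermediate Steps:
-2*(-13)*19 = 26*19 = 494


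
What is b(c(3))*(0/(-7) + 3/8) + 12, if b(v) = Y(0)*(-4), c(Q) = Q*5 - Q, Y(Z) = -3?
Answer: 33/2 ≈ 16.500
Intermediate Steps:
c(Q) = 4*Q (c(Q) = 5*Q - Q = 4*Q)
b(v) = 12 (b(v) = -3*(-4) = 12)
b(c(3))*(0/(-7) + 3/8) + 12 = 12*(0/(-7) + 3/8) + 12 = 12*(0*(-⅐) + 3*(⅛)) + 12 = 12*(0 + 3/8) + 12 = 12*(3/8) + 12 = 9/2 + 12 = 33/2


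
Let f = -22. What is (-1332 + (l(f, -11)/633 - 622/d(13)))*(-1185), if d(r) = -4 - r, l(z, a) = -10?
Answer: 5506337920/3587 ≈ 1.5351e+6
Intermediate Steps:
(-1332 + (l(f, -11)/633 - 622/d(13)))*(-1185) = (-1332 + (-10/633 - 622/(-4 - 1*13)))*(-1185) = (-1332 + (-10*1/633 - 622/(-4 - 13)))*(-1185) = (-1332 + (-10/633 - 622/(-17)))*(-1185) = (-1332 + (-10/633 - 622*(-1/17)))*(-1185) = (-1332 + (-10/633 + 622/17))*(-1185) = (-1332 + 393556/10761)*(-1185) = -13940096/10761*(-1185) = 5506337920/3587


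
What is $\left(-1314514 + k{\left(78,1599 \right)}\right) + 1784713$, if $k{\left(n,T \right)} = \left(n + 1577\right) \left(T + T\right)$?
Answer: $5762889$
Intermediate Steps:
$k{\left(n,T \right)} = 2 T \left(1577 + n\right)$ ($k{\left(n,T \right)} = \left(1577 + n\right) 2 T = 2 T \left(1577 + n\right)$)
$\left(-1314514 + k{\left(78,1599 \right)}\right) + 1784713 = \left(-1314514 + 2 \cdot 1599 \left(1577 + 78\right)\right) + 1784713 = \left(-1314514 + 2 \cdot 1599 \cdot 1655\right) + 1784713 = \left(-1314514 + 5292690\right) + 1784713 = 3978176 + 1784713 = 5762889$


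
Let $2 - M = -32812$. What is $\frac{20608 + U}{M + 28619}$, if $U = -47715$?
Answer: $- \frac{27107}{61433} \approx -0.44125$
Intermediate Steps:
$M = 32814$ ($M = 2 - -32812 = 2 + 32812 = 32814$)
$\frac{20608 + U}{M + 28619} = \frac{20608 - 47715}{32814 + 28619} = - \frac{27107}{61433}$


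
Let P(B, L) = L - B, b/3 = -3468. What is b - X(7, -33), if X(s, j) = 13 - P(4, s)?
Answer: -10414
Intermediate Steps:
b = -10404 (b = 3*(-3468) = -10404)
X(s, j) = 17 - s (X(s, j) = 13 - (s - 1*4) = 13 - (s - 4) = 13 - (-4 + s) = 13 + (4 - s) = 17 - s)
b - X(7, -33) = -10404 - (17 - 1*7) = -10404 - (17 - 7) = -10404 - 1*10 = -10404 - 10 = -10414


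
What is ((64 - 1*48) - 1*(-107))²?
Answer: 15129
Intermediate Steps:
((64 - 1*48) - 1*(-107))² = ((64 - 48) + 107)² = (16 + 107)² = 123² = 15129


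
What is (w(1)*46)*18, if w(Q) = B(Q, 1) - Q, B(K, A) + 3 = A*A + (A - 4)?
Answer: -4968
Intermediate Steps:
B(K, A) = -7 + A + A**2 (B(K, A) = -3 + (A*A + (A - 4)) = -3 + (A**2 + (-4 + A)) = -3 + (-4 + A + A**2) = -7 + A + A**2)
w(Q) = -5 - Q (w(Q) = (-7 + 1 + 1**2) - Q = (-7 + 1 + 1) - Q = -5 - Q)
(w(1)*46)*18 = ((-5 - 1*1)*46)*18 = ((-5 - 1)*46)*18 = -6*46*18 = -276*18 = -4968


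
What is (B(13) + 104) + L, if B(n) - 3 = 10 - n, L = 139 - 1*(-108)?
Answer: 351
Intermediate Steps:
L = 247 (L = 139 + 108 = 247)
B(n) = 13 - n (B(n) = 3 + (10 - n) = 13 - n)
(B(13) + 104) + L = ((13 - 1*13) + 104) + 247 = ((13 - 13) + 104) + 247 = (0 + 104) + 247 = 104 + 247 = 351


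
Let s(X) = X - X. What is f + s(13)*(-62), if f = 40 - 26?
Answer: 14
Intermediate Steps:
s(X) = 0
f = 14
f + s(13)*(-62) = 14 + 0*(-62) = 14 + 0 = 14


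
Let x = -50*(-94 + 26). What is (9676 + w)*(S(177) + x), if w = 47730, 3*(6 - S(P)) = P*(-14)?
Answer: 242942192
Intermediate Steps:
x = 3400 (x = -50*(-68) = 3400)
S(P) = 6 + 14*P/3 (S(P) = 6 - P*(-14)/3 = 6 - (-14)*P/3 = 6 + 14*P/3)
(9676 + w)*(S(177) + x) = (9676 + 47730)*((6 + (14/3)*177) + 3400) = 57406*((6 + 826) + 3400) = 57406*(832 + 3400) = 57406*4232 = 242942192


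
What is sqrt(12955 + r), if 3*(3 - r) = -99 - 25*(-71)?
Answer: sqrt(111594)/3 ≈ 111.35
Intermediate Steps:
r = -1667/3 (r = 3 - (-99 - 25*(-71))/3 = 3 - (-99 + 1775)/3 = 3 - 1/3*1676 = 3 - 1676/3 = -1667/3 ≈ -555.67)
sqrt(12955 + r) = sqrt(12955 - 1667/3) = sqrt(37198/3) = sqrt(111594)/3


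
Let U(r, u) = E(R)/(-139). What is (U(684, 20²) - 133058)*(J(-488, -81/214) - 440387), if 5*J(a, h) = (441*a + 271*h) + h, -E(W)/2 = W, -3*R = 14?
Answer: 14350990763842838/223095 ≈ 6.4327e+10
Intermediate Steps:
R = -14/3 (R = -⅓*14 = -14/3 ≈ -4.6667)
E(W) = -2*W
U(r, u) = -28/417 (U(r, u) = -2*(-14/3)/(-139) = (28/3)*(-1/139) = -28/417)
J(a, h) = 272*h/5 + 441*a/5 (J(a, h) = ((441*a + 271*h) + h)/5 = ((271*h + 441*a) + h)/5 = (272*h + 441*a)/5 = 272*h/5 + 441*a/5)
(U(684, 20²) - 133058)*(J(-488, -81/214) - 440387) = (-28/417 - 133058)*((272*(-81/214)/5 + (441/5)*(-488)) - 440387) = -55485214*((272*(-81*1/214)/5 - 215208/5) - 440387)/417 = -55485214*(((272/5)*(-81/214) - 215208/5) - 440387)/417 = -55485214*((-11016/535 - 215208/5) - 440387)/417 = -55485214*(-23038272/535 - 440387)/417 = -55485214/417*(-258645317/535) = 14350990763842838/223095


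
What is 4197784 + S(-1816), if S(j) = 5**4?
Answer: 4198409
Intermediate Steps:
S(j) = 625
4197784 + S(-1816) = 4197784 + 625 = 4198409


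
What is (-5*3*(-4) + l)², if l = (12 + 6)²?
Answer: 147456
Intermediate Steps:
l = 324 (l = 18² = 324)
(-5*3*(-4) + l)² = (-5*3*(-4) + 324)² = (-15*(-4) + 324)² = (60 + 324)² = 384² = 147456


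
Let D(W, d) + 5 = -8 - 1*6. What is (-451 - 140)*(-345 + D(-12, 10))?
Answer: 215124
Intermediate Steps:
D(W, d) = -19 (D(W, d) = -5 + (-8 - 1*6) = -5 + (-8 - 6) = -5 - 14 = -19)
(-451 - 140)*(-345 + D(-12, 10)) = (-451 - 140)*(-345 - 19) = -591*(-364) = 215124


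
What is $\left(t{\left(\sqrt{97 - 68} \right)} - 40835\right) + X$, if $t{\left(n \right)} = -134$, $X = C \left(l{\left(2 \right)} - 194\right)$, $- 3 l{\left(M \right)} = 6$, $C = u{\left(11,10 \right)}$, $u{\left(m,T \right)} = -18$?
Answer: $-37441$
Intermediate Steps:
$C = -18$
$l{\left(M \right)} = -2$ ($l{\left(M \right)} = \left(- \frac{1}{3}\right) 6 = -2$)
$X = 3528$ ($X = - 18 \left(-2 - 194\right) = \left(-18\right) \left(-196\right) = 3528$)
$\left(t{\left(\sqrt{97 - 68} \right)} - 40835\right) + X = \left(-134 - 40835\right) + 3528 = -40969 + 3528 = -37441$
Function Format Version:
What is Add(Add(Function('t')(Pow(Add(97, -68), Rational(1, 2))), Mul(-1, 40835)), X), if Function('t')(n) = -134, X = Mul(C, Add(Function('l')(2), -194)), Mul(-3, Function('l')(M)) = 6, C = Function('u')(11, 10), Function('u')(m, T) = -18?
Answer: -37441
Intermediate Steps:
C = -18
Function('l')(M) = -2 (Function('l')(M) = Mul(Rational(-1, 3), 6) = -2)
X = 3528 (X = Mul(-18, Add(-2, -194)) = Mul(-18, -196) = 3528)
Add(Add(Function('t')(Pow(Add(97, -68), Rational(1, 2))), Mul(-1, 40835)), X) = Add(Add(-134, Mul(-1, 40835)), 3528) = Add(Add(-134, -40835), 3528) = Add(-40969, 3528) = -37441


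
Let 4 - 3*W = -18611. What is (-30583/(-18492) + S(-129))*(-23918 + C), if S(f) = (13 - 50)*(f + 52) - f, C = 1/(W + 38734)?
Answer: -19741343705336253/277003996 ≈ -7.1267e+7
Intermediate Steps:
W = 6205 (W = 4/3 - ⅓*(-18611) = 4/3 + 18611/3 = 6205)
C = 1/44939 (C = 1/(6205 + 38734) = 1/44939 ≈ 2.2252e-5)
S(f) = -1924 - 38*f (S(f) = -37*(52 + f) - f = (-1924 - 37*f) - f = -1924 - 38*f)
(-30583/(-18492) + S(-129))*(-23918 + C) = (-30583/(-18492) + (-1924 - 38*(-129)))*(-23918 + 1/44939) = (-30583*(-1/18492) + (-1924 + 4902))*(-1074851001/44939) = (30583/18492 + 2978)*(-1074851001/44939) = (55099759/18492)*(-1074851001/44939) = -19741343705336253/277003996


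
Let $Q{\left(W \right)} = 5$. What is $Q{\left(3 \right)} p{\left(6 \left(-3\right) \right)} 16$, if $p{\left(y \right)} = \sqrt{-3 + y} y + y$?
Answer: $-1440 - 1440 i \sqrt{21} \approx -1440.0 - 6598.9 i$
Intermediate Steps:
$p{\left(y \right)} = y + y \sqrt{-3 + y}$ ($p{\left(y \right)} = y \sqrt{-3 + y} + y = y + y \sqrt{-3 + y}$)
$Q{\left(3 \right)} p{\left(6 \left(-3\right) \right)} 16 = 5 \cdot 6 \left(-3\right) \left(1 + \sqrt{-3 + 6 \left(-3\right)}\right) 16 = 5 \left(- 18 \left(1 + \sqrt{-3 - 18}\right)\right) 16 = 5 \left(- 18 \left(1 + \sqrt{-21}\right)\right) 16 = 5 \left(- 18 \left(1 + i \sqrt{21}\right)\right) 16 = 5 \left(-18 - 18 i \sqrt{21}\right) 16 = \left(-90 - 90 i \sqrt{21}\right) 16 = -1440 - 1440 i \sqrt{21}$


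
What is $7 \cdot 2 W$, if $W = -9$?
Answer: $-126$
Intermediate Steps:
$7 \cdot 2 W = 7 \cdot 2 \left(-9\right) = 14 \left(-9\right) = -126$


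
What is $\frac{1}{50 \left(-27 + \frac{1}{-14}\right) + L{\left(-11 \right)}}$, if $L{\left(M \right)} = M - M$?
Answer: $- \frac{7}{9475} \approx -0.00073879$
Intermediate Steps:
$L{\left(M \right)} = 0$
$\frac{1}{50 \left(-27 + \frac{1}{-14}\right) + L{\left(-11 \right)}} = \frac{1}{50 \left(-27 + \frac{1}{-14}\right) + 0} = \frac{1}{50 \left(-27 - \frac{1}{14}\right) + 0} = \frac{1}{50 \left(- \frac{379}{14}\right) + 0} = \frac{1}{- \frac{9475}{7} + 0} = \frac{1}{- \frac{9475}{7}} = - \frac{7}{9475}$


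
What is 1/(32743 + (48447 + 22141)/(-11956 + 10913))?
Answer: 149/4868623 ≈ 3.0604e-5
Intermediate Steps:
1/(32743 + (48447 + 22141)/(-11956 + 10913)) = 1/(32743 + 70588/(-1043)) = 1/(32743 + 70588*(-1/1043)) = 1/(32743 - 10084/149) = 1/(4868623/149) = 149/4868623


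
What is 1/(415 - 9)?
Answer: 1/406 ≈ 0.0024631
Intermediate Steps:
1/(415 - 9) = 1/406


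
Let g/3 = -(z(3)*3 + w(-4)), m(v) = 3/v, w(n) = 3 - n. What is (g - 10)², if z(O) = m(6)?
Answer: 5041/4 ≈ 1260.3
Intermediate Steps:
z(O) = ½ (z(O) = 3/6 = 3*(⅙) = ½)
g = -51/2 (g = 3*(-((½)*3 + (3 - 1*(-4)))) = 3*(-(3/2 + (3 + 4))) = 3*(-(3/2 + 7)) = 3*(-1*17/2) = 3*(-17/2) = -51/2 ≈ -25.500)
(g - 10)² = (-51/2 - 10)² = (-71/2)² = 5041/4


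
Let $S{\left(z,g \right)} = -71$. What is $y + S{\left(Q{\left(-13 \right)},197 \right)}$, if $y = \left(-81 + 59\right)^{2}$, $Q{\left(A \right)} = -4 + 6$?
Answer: $413$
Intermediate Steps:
$Q{\left(A \right)} = 2$
$y = 484$ ($y = \left(-22\right)^{2} = 484$)
$y + S{\left(Q{\left(-13 \right)},197 \right)} = 484 - 71 = 413$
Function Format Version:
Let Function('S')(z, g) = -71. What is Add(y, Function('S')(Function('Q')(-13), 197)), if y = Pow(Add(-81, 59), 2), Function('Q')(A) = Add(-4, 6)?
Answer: 413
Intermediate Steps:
Function('Q')(A) = 2
y = 484 (y = Pow(-22, 2) = 484)
Add(y, Function('S')(Function('Q')(-13), 197)) = Add(484, -71) = 413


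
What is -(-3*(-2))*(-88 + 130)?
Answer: -252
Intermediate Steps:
-(-3*(-2))*(-88 + 130) = -6*42 = -1*252 = -252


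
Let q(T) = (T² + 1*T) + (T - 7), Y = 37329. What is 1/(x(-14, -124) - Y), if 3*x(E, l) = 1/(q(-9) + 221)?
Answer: -831/31020398 ≈ -2.6789e-5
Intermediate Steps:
q(T) = -7 + T² + 2*T (q(T) = (T² + T) + (-7 + T) = (T + T²) + (-7 + T) = -7 + T² + 2*T)
x(E, l) = 1/831 (x(E, l) = 1/(3*((-7 + (-9)² + 2*(-9)) + 221)) = 1/(3*((-7 + 81 - 18) + 221)) = 1/(3*(56 + 221)) = (⅓)/277 = (⅓)*(1/277) = 1/831)
1/(x(-14, -124) - Y) = 1/(1/831 - 1*37329) = 1/(1/831 - 37329) = 1/(-31020398/831) = -831/31020398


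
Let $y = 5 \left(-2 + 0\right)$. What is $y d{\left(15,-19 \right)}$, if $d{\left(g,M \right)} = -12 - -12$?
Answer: $0$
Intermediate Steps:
$d{\left(g,M \right)} = 0$ ($d{\left(g,M \right)} = -12 + 12 = 0$)
$y = -10$ ($y = 5 \left(-2\right) = -10$)
$y d{\left(15,-19 \right)} = \left(-10\right) 0 = 0$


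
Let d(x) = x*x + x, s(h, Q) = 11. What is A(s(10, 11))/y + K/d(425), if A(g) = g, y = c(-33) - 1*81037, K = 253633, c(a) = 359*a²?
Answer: 1786509298/1275225675 ≈ 1.4009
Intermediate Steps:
d(x) = x + x² (d(x) = x² + x = x + x²)
y = 309914 (y = 359*(-33)² - 1*81037 = 359*1089 - 81037 = 390951 - 81037 = 309914)
A(s(10, 11))/y + K/d(425) = 11/309914 + 253633/((425*(1 + 425))) = 11*(1/309914) + 253633/((425*426)) = 1/28174 + 253633/181050 = 1786509298/1275225675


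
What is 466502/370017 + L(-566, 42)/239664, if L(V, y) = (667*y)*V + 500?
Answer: -119895264310/1847494881 ≈ -64.896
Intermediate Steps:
L(V, y) = 500 + 667*V*y (L(V, y) = 667*V*y + 500 = 500 + 667*V*y)
466502/370017 + L(-566, 42)/239664 = 466502/370017 + (500 + 667*(-566)*42)/239664 = 466502*(1/370017) + (500 - 15855924)*(1/239664) = 466502/370017 - 15855424*1/239664 = 466502/370017 - 990964/14979 = -119895264310/1847494881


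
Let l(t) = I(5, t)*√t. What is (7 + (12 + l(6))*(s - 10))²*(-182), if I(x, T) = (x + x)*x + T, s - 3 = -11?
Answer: -1117491830 - 76684608*√6 ≈ -1.3053e+9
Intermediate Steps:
s = -8 (s = 3 - 11 = -8)
I(x, T) = T + 2*x² (I(x, T) = (2*x)*x + T = 2*x² + T = T + 2*x²)
l(t) = √t*(50 + t) (l(t) = (t + 2*5²)*√t = (t + 2*25)*√t = (t + 50)*√t = (50 + t)*√t = √t*(50 + t))
(7 + (12 + l(6))*(s - 10))²*(-182) = (7 + (12 + √6*(50 + 6))*(-8 - 10))²*(-182) = (7 + (12 + √6*56)*(-18))²*(-182) = (7 + (12 + 56*√6)*(-18))²*(-182) = (7 + (-216 - 1008*√6))²*(-182) = (-209 - 1008*√6)²*(-182) = -182*(-209 - 1008*√6)²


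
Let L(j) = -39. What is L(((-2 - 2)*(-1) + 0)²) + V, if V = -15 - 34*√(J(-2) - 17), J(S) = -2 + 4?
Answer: -54 - 34*I*√15 ≈ -54.0 - 131.68*I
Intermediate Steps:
J(S) = 2
V = -15 - 34*I*√15 (V = -15 - 34*√(2 - 17) = -15 - 34*I*√15 ≈ -15.0 - 131.68*I)
L(((-2 - 2)*(-1) + 0)²) + V = -39 + (-15 - 34*I*√15) = -54 - 34*I*√15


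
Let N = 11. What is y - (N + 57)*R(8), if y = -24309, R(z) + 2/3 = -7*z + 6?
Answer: -62591/3 ≈ -20864.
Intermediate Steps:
R(z) = 16/3 - 7*z (R(z) = -2/3 + (-7*z + 6) = -2/3 + (6 - 7*z) = 16/3 - 7*z)
y - (N + 57)*R(8) = -24309 - (11 + 57)*(16/3 - 7*8) = -24309 - 68*(16/3 - 56) = -24309 - 68*(-152)/3 = -24309 - 1*(-10336/3) = -24309 + 10336/3 = -62591/3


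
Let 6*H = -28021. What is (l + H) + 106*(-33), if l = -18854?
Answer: -162133/6 ≈ -27022.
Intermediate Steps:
H = -28021/6 (H = (⅙)*(-28021) = -28021/6 ≈ -4670.2)
(l + H) + 106*(-33) = (-18854 - 28021/6) + 106*(-33) = -141145/6 - 3498 = -162133/6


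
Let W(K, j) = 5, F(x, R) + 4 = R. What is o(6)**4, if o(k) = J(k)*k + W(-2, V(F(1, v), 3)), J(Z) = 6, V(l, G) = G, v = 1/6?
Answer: 2825761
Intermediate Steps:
v = 1/6 ≈ 0.16667
F(x, R) = -4 + R
o(k) = 5 + 6*k (o(k) = 6*k + 5 = 5 + 6*k)
o(6)**4 = (5 + 6*6)**4 = (5 + 36)**4 = 41**4 = 2825761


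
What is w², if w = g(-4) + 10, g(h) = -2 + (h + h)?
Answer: 0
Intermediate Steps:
g(h) = -2 + 2*h
w = 0 (w = (-2 + 2*(-4)) + 10 = (-2 - 8) + 10 = -10 + 10 = 0)
w² = 0² = 0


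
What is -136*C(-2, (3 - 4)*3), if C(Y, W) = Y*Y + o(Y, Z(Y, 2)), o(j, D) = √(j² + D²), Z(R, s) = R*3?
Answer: -544 - 272*√10 ≈ -1404.1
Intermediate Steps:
Z(R, s) = 3*R
o(j, D) = √(D² + j²)
C(Y, W) = Y² + √10*√(Y²) (C(Y, W) = Y*Y + √((3*Y)² + Y²) = Y² + √(9*Y² + Y²) = Y² + √(10*Y²) = Y² + √10*√(Y²))
-136*C(-2, (3 - 4)*3) = -136*((-2)² + √10*√((-2)²)) = -136*(4 + √10*√4) = -136*(4 + √10*2) = -136*(4 + 2*√10) = -544 - 272*√10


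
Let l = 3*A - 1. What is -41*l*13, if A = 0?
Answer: 533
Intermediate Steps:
l = -1 (l = 3*0 - 1 = 0 - 1 = -1)
-41*l*13 = -41*(-1)*13 = 41*13 = 533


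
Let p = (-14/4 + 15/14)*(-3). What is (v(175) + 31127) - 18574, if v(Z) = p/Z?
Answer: 15377476/1225 ≈ 12553.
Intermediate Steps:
p = 51/7 (p = (-14*¼ + 15*(1/14))*(-3) = (-7/2 + 15/14)*(-3) = -17/7*(-3) = 51/7 ≈ 7.2857)
v(Z) = 51/(7*Z)
(v(175) + 31127) - 18574 = ((51/7)/175 + 31127) - 18574 = ((51/7)*(1/175) + 31127) - 18574 = (51/1225 + 31127) - 18574 = 38130626/1225 - 18574 = 15377476/1225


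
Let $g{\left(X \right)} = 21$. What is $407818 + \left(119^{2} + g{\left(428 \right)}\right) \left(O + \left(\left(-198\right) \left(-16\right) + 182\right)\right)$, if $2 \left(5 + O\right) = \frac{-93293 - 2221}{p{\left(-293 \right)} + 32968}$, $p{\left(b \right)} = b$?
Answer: $\frac{1562710626626}{32675} \approx 4.7826 \cdot 10^{7}$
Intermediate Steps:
$O = - \frac{211132}{32675}$ ($O = -5 + \frac{\left(-93293 - 2221\right) \frac{1}{-293 + 32968}}{2} = -5 + \frac{\left(-95514\right) \frac{1}{32675}}{2} = -5 + \frac{1}{2} \left(- \frac{95514}{32675}\right) = -5 - \frac{47757}{32675} = - \frac{211132}{32675} \approx -6.4616$)
$407818 + \left(119^{2} + g{\left(428 \right)}\right) \left(O + \left(\left(-198\right) \left(-16\right) + 182\right)\right) = 407818 + \left(119^{2} + 21\right) \left(- \frac{211132}{32675} + \left(\left(-198\right) \left(-16\right) + 182\right)\right) = 407818 + \left(14161 + 21\right) \left(- \frac{211132}{32675} + \left(3168 + 182\right)\right) = 407818 + 14182 \left(- \frac{211132}{32675} + 3350\right) = 407818 + 14182 \cdot \frac{109250118}{32675} = 407818 + \frac{1549385173476}{32675} = \frac{1562710626626}{32675}$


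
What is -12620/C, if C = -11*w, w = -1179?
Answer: -12620/12969 ≈ -0.97309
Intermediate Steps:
C = 12969 (C = -11*(-1179) = 12969)
-12620/C = -12620/12969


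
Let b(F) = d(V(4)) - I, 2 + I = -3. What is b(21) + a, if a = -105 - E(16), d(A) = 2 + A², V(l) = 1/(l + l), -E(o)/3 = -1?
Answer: -6463/64 ≈ -100.98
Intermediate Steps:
E(o) = 3 (E(o) = -3*(-1) = 3)
I = -5 (I = -2 - 3 = -5)
V(l) = 1/(2*l)
b(F) = 449/64 (b(F) = (2 + ((½)/4)²) - 1*(-5) = (2 + ((½)*(¼))²) + 5 = (2 + (⅛)²) + 5 = (2 + 1/64) + 5 = 129/64 + 5 = 449/64)
a = -108 (a = -105 - 1*3 = -105 - 3 = -108)
b(21) + a = 449/64 - 108 = -6463/64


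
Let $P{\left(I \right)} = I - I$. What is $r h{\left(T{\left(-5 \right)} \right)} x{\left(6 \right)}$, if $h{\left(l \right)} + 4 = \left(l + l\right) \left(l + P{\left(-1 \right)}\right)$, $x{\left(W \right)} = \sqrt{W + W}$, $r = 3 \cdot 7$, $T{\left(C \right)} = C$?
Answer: $1932 \sqrt{3} \approx 3346.3$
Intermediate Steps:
$P{\left(I \right)} = 0$
$r = 21$
$x{\left(W \right)} = \sqrt{2} \sqrt{W}$ ($x{\left(W \right)} = \sqrt{2 W} = \sqrt{2} \sqrt{W}$)
$h{\left(l \right)} = -4 + 2 l^{2}$ ($h{\left(l \right)} = -4 + \left(l + l\right) \left(l + 0\right) = -4 + 2 l l = -4 + 2 l^{2}$)
$r h{\left(T{\left(-5 \right)} \right)} x{\left(6 \right)} = 21 \left(-4 + 2 \left(-5\right)^{2}\right) \sqrt{2} \sqrt{6} = 21 \left(-4 + 2 \cdot 25\right) 2 \sqrt{3} = 21 \left(-4 + 50\right) 2 \sqrt{3} = 21 \cdot 46 \cdot 2 \sqrt{3} = 966 \cdot 2 \sqrt{3} = 1932 \sqrt{3}$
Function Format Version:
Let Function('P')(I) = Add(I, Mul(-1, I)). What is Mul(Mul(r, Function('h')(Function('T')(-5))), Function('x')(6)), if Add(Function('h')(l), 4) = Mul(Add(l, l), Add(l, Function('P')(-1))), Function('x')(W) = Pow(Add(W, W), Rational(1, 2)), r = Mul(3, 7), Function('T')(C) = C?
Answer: Mul(1932, Pow(3, Rational(1, 2))) ≈ 3346.3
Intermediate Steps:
Function('P')(I) = 0
r = 21
Function('x')(W) = Mul(Pow(2, Rational(1, 2)), Pow(W, Rational(1, 2))) (Function('x')(W) = Pow(Mul(2, W), Rational(1, 2)) = Mul(Pow(2, Rational(1, 2)), Pow(W, Rational(1, 2))))
Function('h')(l) = Add(-4, Mul(2, Pow(l, 2))) (Function('h')(l) = Add(-4, Mul(Add(l, l), Add(l, 0))) = Add(-4, Mul(Mul(2, l), l)) = Add(-4, Mul(2, Pow(l, 2))))
Mul(Mul(r, Function('h')(Function('T')(-5))), Function('x')(6)) = Mul(Mul(21, Add(-4, Mul(2, Pow(-5, 2)))), Mul(Pow(2, Rational(1, 2)), Pow(6, Rational(1, 2)))) = Mul(Mul(21, Add(-4, Mul(2, 25))), Mul(2, Pow(3, Rational(1, 2)))) = Mul(Mul(21, Add(-4, 50)), Mul(2, Pow(3, Rational(1, 2)))) = Mul(Mul(21, 46), Mul(2, Pow(3, Rational(1, 2)))) = Mul(966, Mul(2, Pow(3, Rational(1, 2)))) = Mul(1932, Pow(3, Rational(1, 2)))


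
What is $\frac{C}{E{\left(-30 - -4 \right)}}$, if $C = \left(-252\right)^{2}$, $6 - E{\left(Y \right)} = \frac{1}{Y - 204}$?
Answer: $\frac{14605920}{1381} \approx 10576.0$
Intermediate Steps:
$E{\left(Y \right)} = 6 - \frac{1}{-204 + Y}$ ($E{\left(Y \right)} = 6 - \frac{1}{Y - 204} = 6 - \frac{1}{-204 + Y}$)
$C = 63504$
$\frac{C}{E{\left(-30 - -4 \right)}} = \frac{63504}{\frac{1}{-204 - 26} \left(-1225 + 6 \left(-30 - -4\right)\right)} = \frac{63504}{\frac{1}{-204 + \left(-30 + 4\right)} \left(-1225 + 6 \left(-30 + 4\right)\right)} = \frac{63504}{\frac{1}{-204 - 26} \left(-1225 + 6 \left(-26\right)\right)} = \frac{63504}{\frac{1}{-230} \left(-1225 - 156\right)} = \frac{63504}{\left(- \frac{1}{230}\right) \left(-1381\right)} = \frac{63504}{\frac{1381}{230}} = 63504 \cdot \frac{230}{1381} = \frac{14605920}{1381}$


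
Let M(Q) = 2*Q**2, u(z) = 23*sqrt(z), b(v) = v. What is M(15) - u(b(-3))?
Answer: 450 - 23*I*sqrt(3) ≈ 450.0 - 39.837*I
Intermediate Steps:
M(15) - u(b(-3)) = 2*15**2 - 23*sqrt(-3) = 2*225 - 23*I*sqrt(3) = 450 - 23*I*sqrt(3)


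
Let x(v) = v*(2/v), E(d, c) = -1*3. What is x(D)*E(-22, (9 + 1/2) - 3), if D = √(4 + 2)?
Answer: -6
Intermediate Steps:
D = √6 ≈ 2.4495
E(d, c) = -3
x(v) = 2
x(D)*E(-22, (9 + 1/2) - 3) = 2*(-3) = -6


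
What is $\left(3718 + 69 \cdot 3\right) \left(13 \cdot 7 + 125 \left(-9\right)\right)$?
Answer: $-4058450$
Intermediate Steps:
$\left(3718 + 69 \cdot 3\right) \left(13 \cdot 7 + 125 \left(-9\right)\right) = \left(3718 + 207\right) \left(91 - 1125\right) = 3925 \left(-1034\right) = -4058450$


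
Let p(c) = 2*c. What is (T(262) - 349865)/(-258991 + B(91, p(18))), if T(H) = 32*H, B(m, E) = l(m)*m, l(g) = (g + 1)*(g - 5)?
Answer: -113827/153667 ≈ -0.74074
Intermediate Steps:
l(g) = (1 + g)*(-5 + g)
B(m, E) = m*(-5 + m² - 4*m) (B(m, E) = (-5 + m² - 4*m)*m = m*(-5 + m² - 4*m))
(T(262) - 349865)/(-258991 + B(91, p(18))) = (32*262 - 349865)/(-258991 + 91*(-5 + 91² - 4*91)) = (8384 - 349865)/(-258991 + 91*(-5 + 8281 - 364)) = -341481/(-258991 + 91*7912) = -341481/(-258991 + 719992) = -341481/461001 = -341481*1/461001 = -113827/153667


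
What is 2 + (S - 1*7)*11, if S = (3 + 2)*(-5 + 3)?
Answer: -185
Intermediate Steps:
S = -10 (S = 5*(-2) = -10)
2 + (S - 1*7)*11 = 2 + (-10 - 1*7)*11 = 2 + (-10 - 7)*11 = 2 - 17*11 = 2 - 187 = -185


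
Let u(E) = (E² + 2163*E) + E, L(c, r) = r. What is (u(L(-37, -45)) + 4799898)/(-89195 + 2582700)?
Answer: 4704543/2493505 ≈ 1.8867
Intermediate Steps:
u(E) = E² + 2164*E
(u(L(-37, -45)) + 4799898)/(-89195 + 2582700) = (-45*(2164 - 45) + 4799898)/(-89195 + 2582700) = (-45*2119 + 4799898)/2493505 = (-95355 + 4799898)*(1/2493505) = 4704543*(1/2493505) = 4704543/2493505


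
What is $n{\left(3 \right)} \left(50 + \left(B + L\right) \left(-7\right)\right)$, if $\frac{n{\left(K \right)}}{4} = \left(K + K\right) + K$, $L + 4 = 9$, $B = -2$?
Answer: $1044$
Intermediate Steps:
$L = 5$ ($L = -4 + 9 = 5$)
$n{\left(K \right)} = 12 K$ ($n{\left(K \right)} = 4 \left(\left(K + K\right) + K\right) = 4 \left(2 K + K\right) = 4 \cdot 3 K = 12 K$)
$n{\left(3 \right)} \left(50 + \left(B + L\right) \left(-7\right)\right) = 12 \cdot 3 \left(50 + \left(-2 + 5\right) \left(-7\right)\right) = 36 \left(50 + 3 \left(-7\right)\right) = 36 \left(50 - 21\right) = 36 \cdot 29 = 1044$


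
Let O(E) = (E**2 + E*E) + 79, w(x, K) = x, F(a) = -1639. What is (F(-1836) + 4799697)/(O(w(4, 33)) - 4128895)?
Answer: -2399029/2064392 ≈ -1.1621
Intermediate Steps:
O(E) = 79 + 2*E**2 (O(E) = (E**2 + E**2) + 79 = 2*E**2 + 79 = 79 + 2*E**2)
(F(-1836) + 4799697)/(O(w(4, 33)) - 4128895) = (-1639 + 4799697)/((79 + 2*4**2) - 4128895) = 4798058/((79 + 2*16) - 4128895) = 4798058/((79 + 32) - 4128895) = 4798058/(111 - 4128895) = 4798058/(-4128784) = 4798058*(-1/4128784) = -2399029/2064392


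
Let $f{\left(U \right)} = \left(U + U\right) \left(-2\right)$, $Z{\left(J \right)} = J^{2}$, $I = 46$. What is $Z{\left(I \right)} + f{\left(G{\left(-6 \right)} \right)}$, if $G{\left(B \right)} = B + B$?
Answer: $2164$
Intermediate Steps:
$G{\left(B \right)} = 2 B$
$f{\left(U \right)} = - 4 U$ ($f{\left(U \right)} = 2 U \left(-2\right) = - 4 U$)
$Z{\left(I \right)} + f{\left(G{\left(-6 \right)} \right)} = 46^{2} - 4 \cdot 2 \left(-6\right) = 2116 - -48 = 2116 + 48 = 2164$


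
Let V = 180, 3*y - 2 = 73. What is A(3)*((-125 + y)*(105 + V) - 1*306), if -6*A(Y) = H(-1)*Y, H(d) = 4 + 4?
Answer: 115224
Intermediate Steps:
y = 25 (y = ⅔ + (⅓)*73 = ⅔ + 73/3 = 25)
H(d) = 8
A(Y) = -4*Y/3
A(3)*((-125 + y)*(105 + V) - 1*306) = (-4/3*3)*((-125 + 25)*(105 + 180) - 1*306) = -4*(-100*285 - 306) = -4*(-28500 - 306) = -4*(-28806) = 115224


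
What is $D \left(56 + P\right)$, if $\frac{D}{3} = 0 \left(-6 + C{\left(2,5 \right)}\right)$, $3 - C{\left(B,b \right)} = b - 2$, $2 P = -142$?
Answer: $0$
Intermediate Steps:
$P = -71$ ($P = \frac{1}{2} \left(-142\right) = -71$)
$C{\left(B,b \right)} = 5 - b$ ($C{\left(B,b \right)} = 3 - \left(b - 2\right) = 3 - \left(-2 + b\right) = 5 - b$)
$D = 0$ ($D = 3 \cdot 0 \left(-6 + \left(5 - 5\right)\right) = 3 \cdot 0 \left(-6 + 0\right) = 3 \cdot 0 \left(-6\right) = 3 \cdot 0 = 0$)
$D \left(56 + P\right) = 0 \left(56 - 71\right) = 0 \left(-15\right) = 0$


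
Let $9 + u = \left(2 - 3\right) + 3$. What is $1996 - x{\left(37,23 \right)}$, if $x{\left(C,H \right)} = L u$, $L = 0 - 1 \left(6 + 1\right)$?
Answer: $1947$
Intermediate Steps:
$u = -7$ ($u = -9 + \left(\left(2 - 3\right) + 3\right) = -9 + \left(-1 + 3\right) = -9 + 2 = -7$)
$L = -7$ ($L = 0 - 1 \cdot 7 = 0 - 7 = -7$)
$x{\left(C,H \right)} = 49$ ($x{\left(C,H \right)} = \left(-7\right) \left(-7\right) = 49$)
$1996 - x{\left(37,23 \right)} = 1996 - 49 = 1947$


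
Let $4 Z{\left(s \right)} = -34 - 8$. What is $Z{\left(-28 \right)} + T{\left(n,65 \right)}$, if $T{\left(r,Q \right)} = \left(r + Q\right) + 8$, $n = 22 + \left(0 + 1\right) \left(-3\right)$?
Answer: $\frac{163}{2} \approx 81.5$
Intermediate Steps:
$Z{\left(s \right)} = - \frac{21}{2}$ ($Z{\left(s \right)} = \frac{-34 - 8}{4} = \frac{1}{4} \left(-42\right) = - \frac{21}{2}$)
$n = 19$ ($n = 22 + 1 \left(-3\right) = 22 - 3 = 19$)
$T{\left(r,Q \right)} = 8 + Q + r$ ($T{\left(r,Q \right)} = \left(Q + r\right) + 8 = 8 + Q + r$)
$Z{\left(-28 \right)} + T{\left(n,65 \right)} = - \frac{21}{2} + \left(8 + 65 + 19\right) = - \frac{21}{2} + 92 = \frac{163}{2}$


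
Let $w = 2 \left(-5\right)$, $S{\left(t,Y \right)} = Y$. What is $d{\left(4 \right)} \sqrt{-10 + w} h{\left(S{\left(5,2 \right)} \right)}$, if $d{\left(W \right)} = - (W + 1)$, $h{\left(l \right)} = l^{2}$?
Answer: $- 40 i \sqrt{5} \approx - 89.443 i$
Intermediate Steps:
$w = -10$
$d{\left(W \right)} = -1 - W$ ($d{\left(W \right)} = - (1 + W) = -1 - W$)
$d{\left(4 \right)} \sqrt{-10 + w} h{\left(S{\left(5,2 \right)} \right)} = \left(-1 - 4\right) \sqrt{-10 - 10} \cdot 2^{2} = \left(-1 - 4\right) \sqrt{-20} \cdot 4 = - 5 \cdot 2 i \sqrt{5} \cdot 4 = - 10 i \sqrt{5} \cdot 4 = - 40 i \sqrt{5}$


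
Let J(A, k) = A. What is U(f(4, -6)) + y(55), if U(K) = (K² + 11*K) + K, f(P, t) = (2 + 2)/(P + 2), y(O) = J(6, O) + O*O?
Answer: 27355/9 ≈ 3039.4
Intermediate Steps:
y(O) = 6 + O² (y(O) = 6 + O*O = 6 + O²)
f(P, t) = 4/(2 + P)
U(K) = K² + 12*K
U(f(4, -6)) + y(55) = (4/(2 + 4))*(12 + 4/(2 + 4)) + (6 + 55²) = (4/6)*(12 + 4/6) + (6 + 3025) = (4*(⅙))*(12 + 4*(⅙)) + 3031 = 2*(12 + ⅔)/3 + 3031 = (⅔)*(38/3) + 3031 = 76/9 + 3031 = 27355/9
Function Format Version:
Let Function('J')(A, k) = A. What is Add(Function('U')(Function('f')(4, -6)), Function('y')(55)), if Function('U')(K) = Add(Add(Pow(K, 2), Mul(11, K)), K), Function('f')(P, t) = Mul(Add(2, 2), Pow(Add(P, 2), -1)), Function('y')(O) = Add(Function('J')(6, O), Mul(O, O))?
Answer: Rational(27355, 9) ≈ 3039.4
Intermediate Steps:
Function('y')(O) = Add(6, Pow(O, 2)) (Function('y')(O) = Add(6, Mul(O, O)) = Add(6, Pow(O, 2)))
Function('f')(P, t) = Mul(4, Pow(Add(2, P), -1))
Function('U')(K) = Add(Pow(K, 2), Mul(12, K))
Add(Function('U')(Function('f')(4, -6)), Function('y')(55)) = Add(Mul(Mul(4, Pow(Add(2, 4), -1)), Add(12, Mul(4, Pow(Add(2, 4), -1)))), Add(6, Pow(55, 2))) = Add(Mul(Mul(4, Pow(6, -1)), Add(12, Mul(4, Pow(6, -1)))), Add(6, 3025)) = Add(Mul(Mul(4, Rational(1, 6)), Add(12, Mul(4, Rational(1, 6)))), 3031) = Add(Mul(Rational(2, 3), Add(12, Rational(2, 3))), 3031) = Add(Mul(Rational(2, 3), Rational(38, 3)), 3031) = Add(Rational(76, 9), 3031) = Rational(27355, 9)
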